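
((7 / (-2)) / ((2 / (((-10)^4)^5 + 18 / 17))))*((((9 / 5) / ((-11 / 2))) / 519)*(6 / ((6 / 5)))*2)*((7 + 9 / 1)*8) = 4569600000000000000048384 / 32351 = 141250656857593273779.74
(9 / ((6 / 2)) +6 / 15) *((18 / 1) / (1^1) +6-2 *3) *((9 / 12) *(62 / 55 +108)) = 1377459 / 275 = 5008.94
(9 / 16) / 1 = 9 / 16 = 0.56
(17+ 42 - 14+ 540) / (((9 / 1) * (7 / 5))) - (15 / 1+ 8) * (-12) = 2257 / 7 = 322.43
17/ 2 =8.50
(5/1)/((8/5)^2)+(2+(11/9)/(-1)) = 1573/576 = 2.73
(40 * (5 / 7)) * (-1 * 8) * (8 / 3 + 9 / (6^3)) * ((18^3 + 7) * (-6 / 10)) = 15181400 / 7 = 2168771.43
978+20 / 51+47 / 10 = 501377 / 510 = 983.09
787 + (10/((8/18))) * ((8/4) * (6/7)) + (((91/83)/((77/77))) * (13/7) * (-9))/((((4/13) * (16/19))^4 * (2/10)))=-190098582247123/9747562496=-19502.17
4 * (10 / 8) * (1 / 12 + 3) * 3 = 185 / 4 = 46.25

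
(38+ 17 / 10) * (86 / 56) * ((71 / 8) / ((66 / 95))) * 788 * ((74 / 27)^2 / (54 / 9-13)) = -6210700494847 / 9430344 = -658586.84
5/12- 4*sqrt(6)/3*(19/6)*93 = -961.42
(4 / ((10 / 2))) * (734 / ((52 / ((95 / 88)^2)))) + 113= 6350403 / 50336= 126.16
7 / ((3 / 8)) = 56 / 3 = 18.67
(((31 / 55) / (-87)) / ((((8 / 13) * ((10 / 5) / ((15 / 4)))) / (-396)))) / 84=1209 / 12992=0.09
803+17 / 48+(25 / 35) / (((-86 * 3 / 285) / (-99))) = 12735461 / 14448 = 881.47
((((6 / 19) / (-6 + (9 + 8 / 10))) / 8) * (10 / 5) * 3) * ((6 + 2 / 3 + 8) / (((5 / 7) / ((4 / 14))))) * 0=0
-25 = -25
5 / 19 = 0.26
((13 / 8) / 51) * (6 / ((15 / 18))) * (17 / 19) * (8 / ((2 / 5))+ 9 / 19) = 15171 / 3610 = 4.20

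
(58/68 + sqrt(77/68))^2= (29 + sqrt(1309))^2/1156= 3.68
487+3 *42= 613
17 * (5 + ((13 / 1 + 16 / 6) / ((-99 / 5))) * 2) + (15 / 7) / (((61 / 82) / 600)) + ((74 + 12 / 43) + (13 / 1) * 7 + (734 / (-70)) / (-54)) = 106441785931 / 54532170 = 1951.91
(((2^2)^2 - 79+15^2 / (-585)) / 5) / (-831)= 824 / 54015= 0.02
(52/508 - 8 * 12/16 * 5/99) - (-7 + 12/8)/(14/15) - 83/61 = 31006103/7158228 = 4.33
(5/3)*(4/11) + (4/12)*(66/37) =1466/1221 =1.20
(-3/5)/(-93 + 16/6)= 9/1355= 0.01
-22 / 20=-11 / 10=-1.10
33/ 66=1/ 2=0.50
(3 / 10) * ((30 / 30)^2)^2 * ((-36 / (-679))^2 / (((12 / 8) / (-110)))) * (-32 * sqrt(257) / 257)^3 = 934281216 * sqrt(257) / 30451297009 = 0.49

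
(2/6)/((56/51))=17/56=0.30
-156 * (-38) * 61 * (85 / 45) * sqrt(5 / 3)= 2049112 * sqrt(15) / 9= 881797.41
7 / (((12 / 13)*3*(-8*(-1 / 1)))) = 0.32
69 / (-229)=-69 / 229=-0.30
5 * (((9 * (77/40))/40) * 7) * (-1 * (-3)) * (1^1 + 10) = 160083/320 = 500.26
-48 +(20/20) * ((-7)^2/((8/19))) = 547/8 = 68.38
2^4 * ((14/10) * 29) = 3248/5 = 649.60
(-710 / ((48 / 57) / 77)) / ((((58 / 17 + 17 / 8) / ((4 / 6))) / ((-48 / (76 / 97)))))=360603320 / 753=478888.87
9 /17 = 0.53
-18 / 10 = -9 / 5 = -1.80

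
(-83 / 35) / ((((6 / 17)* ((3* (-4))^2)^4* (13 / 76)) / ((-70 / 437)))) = 1411 / 96423395328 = 0.00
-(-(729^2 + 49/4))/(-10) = -2125813/40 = -53145.32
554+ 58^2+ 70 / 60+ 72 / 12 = 23551 / 6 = 3925.17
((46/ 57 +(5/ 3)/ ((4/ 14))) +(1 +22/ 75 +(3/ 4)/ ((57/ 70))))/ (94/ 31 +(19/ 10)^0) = 130386/ 59375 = 2.20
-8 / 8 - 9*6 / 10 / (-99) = -52 / 55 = -0.95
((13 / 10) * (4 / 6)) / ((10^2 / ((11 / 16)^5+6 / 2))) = 0.03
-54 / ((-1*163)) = 54 / 163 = 0.33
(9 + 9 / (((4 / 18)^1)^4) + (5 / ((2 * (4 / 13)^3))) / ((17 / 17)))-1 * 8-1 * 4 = 482993 / 128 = 3773.38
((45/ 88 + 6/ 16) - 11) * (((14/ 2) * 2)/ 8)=-17.70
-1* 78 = -78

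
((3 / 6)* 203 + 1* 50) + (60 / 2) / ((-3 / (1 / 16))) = 1207 / 8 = 150.88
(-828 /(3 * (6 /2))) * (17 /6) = -782 /3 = -260.67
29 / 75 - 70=-5221 / 75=-69.61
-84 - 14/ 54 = -2275/ 27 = -84.26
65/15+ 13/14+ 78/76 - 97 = -36194/399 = -90.71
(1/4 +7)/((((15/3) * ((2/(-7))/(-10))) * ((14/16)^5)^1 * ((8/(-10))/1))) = -296960/2401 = -123.68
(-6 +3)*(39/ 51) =-39/ 17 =-2.29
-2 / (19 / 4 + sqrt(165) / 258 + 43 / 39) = -47881704 / 140105231 + 348816* sqrt(165) / 1541157541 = -0.34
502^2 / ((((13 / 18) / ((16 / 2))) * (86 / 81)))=2629136.54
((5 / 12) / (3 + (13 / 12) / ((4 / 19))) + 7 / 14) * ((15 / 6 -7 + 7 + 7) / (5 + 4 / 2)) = 8189 / 10948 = 0.75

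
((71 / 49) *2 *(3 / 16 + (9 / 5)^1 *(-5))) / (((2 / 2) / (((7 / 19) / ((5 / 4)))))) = -10011 / 1330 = -7.53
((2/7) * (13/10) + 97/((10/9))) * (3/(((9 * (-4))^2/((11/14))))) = 67507/423360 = 0.16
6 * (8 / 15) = 16 / 5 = 3.20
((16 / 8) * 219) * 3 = 1314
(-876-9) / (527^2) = -885 / 277729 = -0.00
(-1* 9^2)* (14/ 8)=-567/ 4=-141.75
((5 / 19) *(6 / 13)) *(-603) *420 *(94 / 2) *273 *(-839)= 6291684995400 / 19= 331141315547.37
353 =353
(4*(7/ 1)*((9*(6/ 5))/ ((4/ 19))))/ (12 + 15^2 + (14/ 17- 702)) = -122094/ 39455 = -3.09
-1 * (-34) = 34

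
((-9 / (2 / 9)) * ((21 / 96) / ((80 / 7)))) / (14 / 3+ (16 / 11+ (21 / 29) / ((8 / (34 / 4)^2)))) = -3798333 / 62037280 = -0.06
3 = 3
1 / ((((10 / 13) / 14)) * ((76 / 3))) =273 / 380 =0.72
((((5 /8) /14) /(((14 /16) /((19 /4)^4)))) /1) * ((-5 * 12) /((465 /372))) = -1954815 /1568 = -1246.69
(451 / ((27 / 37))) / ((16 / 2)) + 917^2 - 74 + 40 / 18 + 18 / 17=3087768407 / 3672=840895.54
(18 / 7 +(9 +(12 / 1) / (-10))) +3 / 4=1557 / 140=11.12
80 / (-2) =-40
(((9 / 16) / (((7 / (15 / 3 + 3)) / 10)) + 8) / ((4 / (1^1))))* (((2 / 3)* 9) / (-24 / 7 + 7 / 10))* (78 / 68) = -9.10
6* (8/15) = 16/5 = 3.20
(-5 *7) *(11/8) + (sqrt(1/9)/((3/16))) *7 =-2569/72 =-35.68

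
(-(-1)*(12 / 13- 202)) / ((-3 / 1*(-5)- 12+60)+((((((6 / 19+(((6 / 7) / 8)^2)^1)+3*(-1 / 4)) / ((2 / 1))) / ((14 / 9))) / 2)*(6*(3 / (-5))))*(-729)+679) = -5451340160 / 15282344051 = -0.36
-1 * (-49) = 49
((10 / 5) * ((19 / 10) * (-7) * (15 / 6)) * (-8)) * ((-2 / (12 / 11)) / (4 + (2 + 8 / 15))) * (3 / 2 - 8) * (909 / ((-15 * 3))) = -274417 / 14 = -19601.21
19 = 19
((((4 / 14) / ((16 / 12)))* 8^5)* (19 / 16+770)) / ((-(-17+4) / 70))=379054080 / 13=29158006.15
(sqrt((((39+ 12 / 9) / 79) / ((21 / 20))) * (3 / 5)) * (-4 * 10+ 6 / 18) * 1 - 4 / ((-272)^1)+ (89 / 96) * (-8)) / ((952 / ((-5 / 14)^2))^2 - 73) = -233750 * sqrt(1659) / 24754552004529 - 471875 / 3551285941578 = -0.00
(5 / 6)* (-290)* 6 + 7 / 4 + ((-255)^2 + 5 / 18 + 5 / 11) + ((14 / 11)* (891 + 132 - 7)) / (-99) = 92295539 / 1452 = 63564.42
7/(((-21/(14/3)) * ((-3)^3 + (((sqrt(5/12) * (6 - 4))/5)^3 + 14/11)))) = 605 * sqrt(15)/57921483 + 1167375/19307161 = 0.06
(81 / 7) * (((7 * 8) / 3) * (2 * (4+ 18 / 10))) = 12528 / 5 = 2505.60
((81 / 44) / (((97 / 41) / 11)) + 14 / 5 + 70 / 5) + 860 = 1717597 / 1940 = 885.36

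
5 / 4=1.25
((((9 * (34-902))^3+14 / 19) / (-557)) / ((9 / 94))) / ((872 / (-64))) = -6811741294643936 / 10381923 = -656115566.90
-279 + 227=-52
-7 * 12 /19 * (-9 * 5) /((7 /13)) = 7020 /19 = 369.47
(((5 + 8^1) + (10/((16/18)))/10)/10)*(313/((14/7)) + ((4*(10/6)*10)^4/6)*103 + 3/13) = 48418262379085/101088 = 478971414.80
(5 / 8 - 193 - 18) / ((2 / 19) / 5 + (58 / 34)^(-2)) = -134463285 / 233096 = -576.86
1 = 1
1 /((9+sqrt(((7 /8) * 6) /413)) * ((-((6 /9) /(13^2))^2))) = -45497673 /6371+85683 * sqrt(177) /12742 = -7051.91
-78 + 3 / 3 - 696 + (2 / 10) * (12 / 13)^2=-653041 / 845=-772.83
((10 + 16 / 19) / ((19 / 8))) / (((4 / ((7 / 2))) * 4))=721 / 722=1.00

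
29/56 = 0.52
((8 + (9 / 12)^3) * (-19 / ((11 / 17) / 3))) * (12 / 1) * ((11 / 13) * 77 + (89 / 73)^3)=-12060007674057 / 20228884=-596177.61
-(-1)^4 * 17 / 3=-17 / 3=-5.67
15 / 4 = 3.75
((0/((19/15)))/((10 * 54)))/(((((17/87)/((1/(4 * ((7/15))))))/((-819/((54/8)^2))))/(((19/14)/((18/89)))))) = 0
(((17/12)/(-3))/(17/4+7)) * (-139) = 2363/405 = 5.83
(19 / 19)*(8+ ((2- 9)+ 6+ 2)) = 9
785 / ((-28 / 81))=-63585 / 28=-2270.89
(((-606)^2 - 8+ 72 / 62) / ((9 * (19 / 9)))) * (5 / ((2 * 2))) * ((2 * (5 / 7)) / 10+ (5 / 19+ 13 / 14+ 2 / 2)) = 4418455365 / 78337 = 56403.17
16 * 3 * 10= 480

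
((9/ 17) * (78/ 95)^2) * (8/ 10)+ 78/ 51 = 1392274/ 767125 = 1.81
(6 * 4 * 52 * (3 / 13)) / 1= 288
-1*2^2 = -4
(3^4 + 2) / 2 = 83 / 2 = 41.50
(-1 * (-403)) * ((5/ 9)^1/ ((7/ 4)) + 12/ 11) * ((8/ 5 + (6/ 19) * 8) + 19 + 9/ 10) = 16323112/ 1197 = 13636.69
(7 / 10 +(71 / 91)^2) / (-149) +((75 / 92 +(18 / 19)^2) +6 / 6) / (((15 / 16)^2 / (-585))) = -184980171305751 / 102448143070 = -1805.60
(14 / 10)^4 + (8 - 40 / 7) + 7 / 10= 59739 / 8750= 6.83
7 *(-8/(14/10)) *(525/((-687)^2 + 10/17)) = -357000/8023483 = -0.04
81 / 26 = 3.12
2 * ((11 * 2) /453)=44 /453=0.10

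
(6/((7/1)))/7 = 6/49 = 0.12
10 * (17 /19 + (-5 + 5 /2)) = -305 /19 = -16.05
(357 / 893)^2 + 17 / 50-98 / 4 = -478472971 / 19936225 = -24.00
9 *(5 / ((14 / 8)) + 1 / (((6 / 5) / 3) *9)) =395 / 14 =28.21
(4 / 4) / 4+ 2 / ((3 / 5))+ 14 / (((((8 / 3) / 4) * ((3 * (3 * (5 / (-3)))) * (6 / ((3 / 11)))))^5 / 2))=1385038599979 / 386522400000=3.58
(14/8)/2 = 7/8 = 0.88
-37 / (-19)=1.95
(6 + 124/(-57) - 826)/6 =-23432/171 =-137.03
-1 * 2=-2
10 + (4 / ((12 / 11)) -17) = -10 / 3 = -3.33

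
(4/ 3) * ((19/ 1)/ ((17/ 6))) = 152/ 17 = 8.94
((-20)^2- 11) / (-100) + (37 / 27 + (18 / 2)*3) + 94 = 319897 / 2700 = 118.48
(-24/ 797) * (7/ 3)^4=-0.89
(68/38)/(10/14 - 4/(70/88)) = -1190/2869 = -0.41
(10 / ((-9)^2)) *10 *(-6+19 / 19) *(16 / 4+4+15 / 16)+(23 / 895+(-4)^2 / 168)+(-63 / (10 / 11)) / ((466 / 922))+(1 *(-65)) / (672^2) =-162864770534927 / 847539624960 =-192.16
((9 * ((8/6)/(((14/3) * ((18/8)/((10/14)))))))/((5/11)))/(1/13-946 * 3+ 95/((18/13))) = -20592/31752931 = -0.00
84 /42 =2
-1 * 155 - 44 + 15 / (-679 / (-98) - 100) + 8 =-249083 / 1303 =-191.16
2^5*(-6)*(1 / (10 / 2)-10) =9408 / 5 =1881.60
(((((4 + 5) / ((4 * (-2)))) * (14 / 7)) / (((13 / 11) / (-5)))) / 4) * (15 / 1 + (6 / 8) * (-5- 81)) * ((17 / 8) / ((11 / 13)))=-295.84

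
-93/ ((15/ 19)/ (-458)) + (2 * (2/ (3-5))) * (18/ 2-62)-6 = 270262/ 5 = 54052.40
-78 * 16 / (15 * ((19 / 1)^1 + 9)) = -104 / 35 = -2.97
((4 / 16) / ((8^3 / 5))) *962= 2405 / 1024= 2.35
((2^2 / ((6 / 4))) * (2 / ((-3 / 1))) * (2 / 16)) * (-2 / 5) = 4 / 45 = 0.09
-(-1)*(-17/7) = -17/7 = -2.43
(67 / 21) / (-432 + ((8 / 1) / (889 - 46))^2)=-15871161 / 2149002128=-0.01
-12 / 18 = -2 / 3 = -0.67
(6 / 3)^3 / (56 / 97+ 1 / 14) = 10864 / 881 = 12.33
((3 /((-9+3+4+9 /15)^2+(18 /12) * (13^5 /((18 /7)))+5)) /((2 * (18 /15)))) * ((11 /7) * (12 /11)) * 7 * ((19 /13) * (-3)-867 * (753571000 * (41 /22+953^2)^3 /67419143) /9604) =-3968122967256526842943464958461375 /75800732319791334427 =-52349401461131.56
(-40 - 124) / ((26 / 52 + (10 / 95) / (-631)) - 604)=3932392 / 14470727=0.27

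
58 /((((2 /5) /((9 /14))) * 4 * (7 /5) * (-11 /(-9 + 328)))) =-189225 /392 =-482.72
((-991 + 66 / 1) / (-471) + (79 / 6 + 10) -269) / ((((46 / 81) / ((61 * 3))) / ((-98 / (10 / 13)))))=144608074065 / 14444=10011636.25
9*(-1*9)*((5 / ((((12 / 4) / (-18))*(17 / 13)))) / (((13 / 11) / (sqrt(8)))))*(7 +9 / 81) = 380160*sqrt(2) / 17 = 31625.14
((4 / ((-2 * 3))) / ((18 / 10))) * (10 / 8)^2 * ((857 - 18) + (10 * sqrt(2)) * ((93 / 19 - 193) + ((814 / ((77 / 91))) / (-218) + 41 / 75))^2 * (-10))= -104875 / 216 + 2222777442763240 * sqrt(2) / 1042236963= 3015605.93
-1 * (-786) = 786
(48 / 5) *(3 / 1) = 144 / 5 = 28.80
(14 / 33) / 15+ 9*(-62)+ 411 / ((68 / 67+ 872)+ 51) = -17085387349 / 30644955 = -557.53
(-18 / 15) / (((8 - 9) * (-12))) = -1 / 10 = -0.10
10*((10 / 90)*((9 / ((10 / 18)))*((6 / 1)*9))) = 972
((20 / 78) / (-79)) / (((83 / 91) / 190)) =-13300 / 19671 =-0.68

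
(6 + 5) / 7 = 11 / 7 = 1.57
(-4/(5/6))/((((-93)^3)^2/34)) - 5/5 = -1.00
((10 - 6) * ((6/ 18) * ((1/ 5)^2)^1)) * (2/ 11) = 8/ 825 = 0.01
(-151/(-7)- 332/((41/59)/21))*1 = -2873245/287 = -10011.31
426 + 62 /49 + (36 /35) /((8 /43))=212069 /490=432.79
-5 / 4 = -1.25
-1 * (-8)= 8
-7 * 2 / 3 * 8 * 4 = -448 / 3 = -149.33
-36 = -36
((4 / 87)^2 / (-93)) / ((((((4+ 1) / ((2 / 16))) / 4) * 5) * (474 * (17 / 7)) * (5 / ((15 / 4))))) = -7 / 23634013275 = -0.00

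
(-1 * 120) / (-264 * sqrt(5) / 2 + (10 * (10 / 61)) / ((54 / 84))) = 1152900 / 328201189 + 59677398 * sqrt(5) / 328201189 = 0.41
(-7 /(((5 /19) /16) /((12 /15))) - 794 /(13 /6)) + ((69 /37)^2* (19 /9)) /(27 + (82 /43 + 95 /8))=-4411501337156 /6241852825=-706.76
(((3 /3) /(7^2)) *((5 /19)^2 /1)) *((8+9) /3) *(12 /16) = 425 /70756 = 0.01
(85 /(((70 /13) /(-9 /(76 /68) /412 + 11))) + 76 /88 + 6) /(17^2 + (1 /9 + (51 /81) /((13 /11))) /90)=3431160501795 /5503003152416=0.62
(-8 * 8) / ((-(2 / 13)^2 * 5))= 2704 / 5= 540.80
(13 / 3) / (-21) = -13 / 63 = -0.21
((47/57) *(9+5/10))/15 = 47/90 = 0.52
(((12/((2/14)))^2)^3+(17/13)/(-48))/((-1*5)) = -219209971728367/3120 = -70259606323.19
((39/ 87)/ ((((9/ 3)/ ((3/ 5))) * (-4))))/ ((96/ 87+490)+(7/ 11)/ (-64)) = -2288/ 50130825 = -0.00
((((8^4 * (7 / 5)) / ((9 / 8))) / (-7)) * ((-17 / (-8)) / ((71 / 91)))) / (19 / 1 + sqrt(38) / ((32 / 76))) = -15597568 / 60705 + 1949696 * sqrt(38) / 60705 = -58.95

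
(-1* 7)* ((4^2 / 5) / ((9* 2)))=-56 / 45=-1.24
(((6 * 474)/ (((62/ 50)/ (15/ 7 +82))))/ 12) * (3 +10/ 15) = 412775/ 7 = 58967.86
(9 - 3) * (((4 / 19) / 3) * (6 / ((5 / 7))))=336 / 95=3.54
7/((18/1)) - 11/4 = -85/36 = -2.36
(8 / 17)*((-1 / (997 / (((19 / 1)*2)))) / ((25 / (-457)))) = 138928 / 423725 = 0.33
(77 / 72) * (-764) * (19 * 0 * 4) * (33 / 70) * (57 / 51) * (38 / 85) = 0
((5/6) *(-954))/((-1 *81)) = 9.81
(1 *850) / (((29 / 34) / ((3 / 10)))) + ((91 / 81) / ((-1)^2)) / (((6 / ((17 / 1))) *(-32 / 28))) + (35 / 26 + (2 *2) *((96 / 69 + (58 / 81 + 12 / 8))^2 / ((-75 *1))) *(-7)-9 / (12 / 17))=454777301176919 / 1570175895600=289.63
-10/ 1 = -10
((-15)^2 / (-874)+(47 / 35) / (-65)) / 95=-552953 / 188893250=-0.00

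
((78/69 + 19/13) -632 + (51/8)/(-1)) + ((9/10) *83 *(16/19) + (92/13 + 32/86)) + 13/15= -3309910051/5862792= -564.56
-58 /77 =-0.75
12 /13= 0.92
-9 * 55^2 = -27225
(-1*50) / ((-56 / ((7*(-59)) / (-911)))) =0.40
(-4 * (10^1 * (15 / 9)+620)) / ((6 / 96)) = -122240 / 3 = -40746.67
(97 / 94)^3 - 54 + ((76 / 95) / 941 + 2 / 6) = -616279186517 / 11723693160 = -52.57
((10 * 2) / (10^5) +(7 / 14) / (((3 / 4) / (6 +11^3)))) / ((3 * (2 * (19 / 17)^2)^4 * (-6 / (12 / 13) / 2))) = -93265897913442323 / 39741537515940000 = -2.35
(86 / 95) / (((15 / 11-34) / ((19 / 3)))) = -946 / 5385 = -0.18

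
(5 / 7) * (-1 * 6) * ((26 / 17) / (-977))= 780 / 116263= 0.01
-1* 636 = -636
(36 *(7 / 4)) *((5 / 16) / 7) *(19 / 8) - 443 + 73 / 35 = -1945371 / 4480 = -434.23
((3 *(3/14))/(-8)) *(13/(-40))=117/4480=0.03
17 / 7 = 2.43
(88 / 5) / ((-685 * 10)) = -44 / 17125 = -0.00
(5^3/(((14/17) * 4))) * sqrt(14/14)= 2125/56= 37.95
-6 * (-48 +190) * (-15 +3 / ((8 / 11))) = 18531 / 2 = 9265.50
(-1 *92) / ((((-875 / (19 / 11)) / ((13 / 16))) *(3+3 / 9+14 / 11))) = 897 / 28000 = 0.03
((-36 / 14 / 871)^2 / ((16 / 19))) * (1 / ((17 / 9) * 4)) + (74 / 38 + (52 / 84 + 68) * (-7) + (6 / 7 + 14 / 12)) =-274544912364277 / 576336533136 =-476.36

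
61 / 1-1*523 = -462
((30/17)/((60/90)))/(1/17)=45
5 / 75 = 1 / 15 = 0.07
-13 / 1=-13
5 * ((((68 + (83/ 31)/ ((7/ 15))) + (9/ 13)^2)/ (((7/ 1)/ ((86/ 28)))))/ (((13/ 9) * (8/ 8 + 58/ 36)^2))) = 853185718620/ 51603788509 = 16.53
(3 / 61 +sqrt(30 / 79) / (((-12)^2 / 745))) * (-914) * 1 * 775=-263860375 * sqrt(2370) / 5688 - 2125050 / 61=-2293173.94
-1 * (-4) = 4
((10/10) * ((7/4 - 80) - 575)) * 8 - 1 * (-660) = -4566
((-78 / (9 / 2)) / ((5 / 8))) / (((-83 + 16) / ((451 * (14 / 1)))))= 2626624 / 1005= 2613.56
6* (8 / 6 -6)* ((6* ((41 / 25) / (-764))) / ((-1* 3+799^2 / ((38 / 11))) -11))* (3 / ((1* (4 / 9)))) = 441693 / 33529472225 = 0.00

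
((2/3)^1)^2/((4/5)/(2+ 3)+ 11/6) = 200/897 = 0.22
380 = 380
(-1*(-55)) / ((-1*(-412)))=0.13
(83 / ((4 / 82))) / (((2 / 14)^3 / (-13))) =-15173977 / 2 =-7586988.50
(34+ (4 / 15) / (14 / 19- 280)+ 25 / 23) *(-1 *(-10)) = 64227382 / 183057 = 350.86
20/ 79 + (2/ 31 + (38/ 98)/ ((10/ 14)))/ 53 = 1202161/ 4542895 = 0.26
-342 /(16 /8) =-171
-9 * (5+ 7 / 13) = -648 / 13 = -49.85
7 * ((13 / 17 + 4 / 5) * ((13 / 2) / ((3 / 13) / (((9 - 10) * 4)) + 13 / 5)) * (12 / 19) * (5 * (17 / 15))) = 66248 / 661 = 100.22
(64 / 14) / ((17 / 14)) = 64 / 17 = 3.76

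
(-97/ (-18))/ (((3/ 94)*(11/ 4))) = 18236/ 297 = 61.40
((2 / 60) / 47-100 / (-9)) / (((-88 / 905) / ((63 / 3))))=-5413891 / 2256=-2399.77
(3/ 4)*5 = 15/ 4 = 3.75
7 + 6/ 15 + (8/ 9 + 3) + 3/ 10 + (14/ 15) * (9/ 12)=12.29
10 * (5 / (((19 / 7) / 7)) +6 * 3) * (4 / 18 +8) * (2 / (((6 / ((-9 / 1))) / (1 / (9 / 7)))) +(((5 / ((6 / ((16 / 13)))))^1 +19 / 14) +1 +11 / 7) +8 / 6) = 468913210 / 46683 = 10044.62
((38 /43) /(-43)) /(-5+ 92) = -38 /160863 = -0.00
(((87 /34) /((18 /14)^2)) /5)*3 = 1421 /1530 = 0.93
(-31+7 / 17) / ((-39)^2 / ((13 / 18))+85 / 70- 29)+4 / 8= 96011 / 197846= 0.49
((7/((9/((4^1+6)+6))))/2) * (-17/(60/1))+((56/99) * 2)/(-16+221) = -107002/60885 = -1.76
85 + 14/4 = 177/2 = 88.50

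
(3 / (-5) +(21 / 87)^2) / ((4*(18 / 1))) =-1139 / 151380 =-0.01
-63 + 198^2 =39141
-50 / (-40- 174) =25 / 107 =0.23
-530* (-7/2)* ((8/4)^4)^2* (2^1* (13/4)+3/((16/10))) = 3977120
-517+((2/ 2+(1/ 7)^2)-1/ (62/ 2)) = -783822/ 1519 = -516.01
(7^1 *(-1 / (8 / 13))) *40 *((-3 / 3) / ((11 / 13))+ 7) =-29120 / 11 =-2647.27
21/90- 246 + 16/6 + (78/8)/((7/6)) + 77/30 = -48757/210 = -232.18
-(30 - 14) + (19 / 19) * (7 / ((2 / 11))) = 45 / 2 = 22.50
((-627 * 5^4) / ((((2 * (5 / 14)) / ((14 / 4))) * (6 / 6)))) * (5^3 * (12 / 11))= -261843750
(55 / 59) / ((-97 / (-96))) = 5280 / 5723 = 0.92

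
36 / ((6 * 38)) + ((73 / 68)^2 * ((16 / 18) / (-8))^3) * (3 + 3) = 1584197 / 10674504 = 0.15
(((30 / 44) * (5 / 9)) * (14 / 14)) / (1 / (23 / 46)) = 25 / 132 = 0.19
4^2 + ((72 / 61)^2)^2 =248407312 / 13845841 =17.94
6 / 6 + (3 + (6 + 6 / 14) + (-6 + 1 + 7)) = 87 / 7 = 12.43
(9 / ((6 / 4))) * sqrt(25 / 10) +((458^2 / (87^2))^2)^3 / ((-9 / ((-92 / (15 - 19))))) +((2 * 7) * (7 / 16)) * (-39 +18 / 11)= -172423449788117719535151177943676195 / 148921092303586156713520152 +3 * sqrt(10)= -1157817510.66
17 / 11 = 1.55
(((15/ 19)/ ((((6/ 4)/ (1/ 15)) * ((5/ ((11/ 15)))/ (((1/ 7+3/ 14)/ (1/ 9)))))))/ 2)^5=161051/ 4161579589300000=0.00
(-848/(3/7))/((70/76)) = -32224/15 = -2148.27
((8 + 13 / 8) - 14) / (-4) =35 / 32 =1.09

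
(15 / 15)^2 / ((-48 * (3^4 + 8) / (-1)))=1 / 4272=0.00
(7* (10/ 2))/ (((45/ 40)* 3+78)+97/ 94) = 2632/ 6197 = 0.42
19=19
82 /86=41 /43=0.95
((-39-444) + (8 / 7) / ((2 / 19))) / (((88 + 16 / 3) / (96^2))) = -2284416 / 49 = -46620.73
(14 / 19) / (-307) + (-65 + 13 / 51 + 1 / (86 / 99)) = -1627019263 / 25583538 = -63.60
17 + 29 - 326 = -280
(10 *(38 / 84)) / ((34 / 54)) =855 / 119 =7.18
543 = 543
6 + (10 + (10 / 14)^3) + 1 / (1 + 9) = 56473 / 3430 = 16.46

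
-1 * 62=-62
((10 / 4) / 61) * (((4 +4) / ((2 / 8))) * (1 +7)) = 640 / 61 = 10.49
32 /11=2.91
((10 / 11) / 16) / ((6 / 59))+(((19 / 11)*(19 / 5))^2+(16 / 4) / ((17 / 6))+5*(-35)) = -320764139 / 2468400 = -129.95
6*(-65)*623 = -242970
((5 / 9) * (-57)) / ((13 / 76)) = -7220 / 39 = -185.13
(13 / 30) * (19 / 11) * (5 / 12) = 247 / 792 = 0.31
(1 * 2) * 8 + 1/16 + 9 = 401/16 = 25.06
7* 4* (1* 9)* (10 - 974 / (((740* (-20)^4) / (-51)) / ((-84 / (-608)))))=5669024859351 / 2249600000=2520.01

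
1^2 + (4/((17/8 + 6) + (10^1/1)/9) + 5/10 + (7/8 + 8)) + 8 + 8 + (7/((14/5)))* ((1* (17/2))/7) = 158769/5320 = 29.84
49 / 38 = 1.29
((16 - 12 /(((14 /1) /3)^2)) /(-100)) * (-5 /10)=757 /9800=0.08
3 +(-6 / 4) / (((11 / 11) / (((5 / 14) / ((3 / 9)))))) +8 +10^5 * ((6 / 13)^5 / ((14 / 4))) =6318450059 / 10396204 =607.77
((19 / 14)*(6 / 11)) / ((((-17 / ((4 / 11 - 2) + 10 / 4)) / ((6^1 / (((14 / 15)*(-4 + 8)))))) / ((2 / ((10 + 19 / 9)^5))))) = -2877753015 / 6203300971449428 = -0.00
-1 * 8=-8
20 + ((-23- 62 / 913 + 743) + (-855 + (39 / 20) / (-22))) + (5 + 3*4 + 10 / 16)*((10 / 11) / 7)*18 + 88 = 3590401 / 255640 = 14.04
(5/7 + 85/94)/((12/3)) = 1065/2632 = 0.40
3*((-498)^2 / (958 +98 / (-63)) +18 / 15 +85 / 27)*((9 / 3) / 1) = 76594439 / 32280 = 2372.81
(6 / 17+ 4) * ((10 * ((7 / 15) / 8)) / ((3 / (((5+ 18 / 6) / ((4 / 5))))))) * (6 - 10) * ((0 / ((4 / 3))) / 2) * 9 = 0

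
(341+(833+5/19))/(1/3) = 66933/19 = 3522.79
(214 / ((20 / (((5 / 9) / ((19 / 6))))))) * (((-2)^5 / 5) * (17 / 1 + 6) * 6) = -157504 / 95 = -1657.94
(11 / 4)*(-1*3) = -33 / 4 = -8.25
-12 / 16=-3 / 4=-0.75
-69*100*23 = -158700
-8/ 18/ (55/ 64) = -256/ 495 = -0.52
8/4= 2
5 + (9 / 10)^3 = 5729 / 1000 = 5.73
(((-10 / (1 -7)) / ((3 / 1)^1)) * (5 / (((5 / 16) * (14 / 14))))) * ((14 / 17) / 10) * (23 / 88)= 322 / 1683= 0.19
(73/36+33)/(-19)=-1261/684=-1.84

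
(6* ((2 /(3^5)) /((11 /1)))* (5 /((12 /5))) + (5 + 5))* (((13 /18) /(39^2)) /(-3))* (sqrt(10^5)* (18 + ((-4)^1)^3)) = 61536500* sqrt(10) /8444007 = 23.05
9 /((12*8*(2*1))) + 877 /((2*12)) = 7025 /192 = 36.59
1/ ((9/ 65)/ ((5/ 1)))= 325/ 9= 36.11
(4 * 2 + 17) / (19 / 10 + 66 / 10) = 50 / 17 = 2.94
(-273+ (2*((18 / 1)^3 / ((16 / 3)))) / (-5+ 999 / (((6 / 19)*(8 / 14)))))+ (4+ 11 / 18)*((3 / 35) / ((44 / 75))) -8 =-7630184033 / 27257384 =-279.93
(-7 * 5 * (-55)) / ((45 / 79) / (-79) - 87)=-12013925 / 543012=-22.12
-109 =-109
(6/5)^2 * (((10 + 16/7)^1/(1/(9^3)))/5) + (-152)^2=22472984/875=25683.41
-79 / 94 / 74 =-79 / 6956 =-0.01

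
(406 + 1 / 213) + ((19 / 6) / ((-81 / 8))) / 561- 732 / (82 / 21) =86724881525 / 396836253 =218.54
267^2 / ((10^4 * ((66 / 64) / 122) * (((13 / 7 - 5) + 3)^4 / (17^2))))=4023287770908 / 6875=585205493.95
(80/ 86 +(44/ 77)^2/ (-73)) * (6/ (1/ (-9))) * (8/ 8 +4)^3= -6248.88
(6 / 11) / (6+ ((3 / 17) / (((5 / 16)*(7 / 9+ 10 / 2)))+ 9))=2210 / 61171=0.04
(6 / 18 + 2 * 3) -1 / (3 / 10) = 3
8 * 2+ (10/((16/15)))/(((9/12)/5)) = 157/2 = 78.50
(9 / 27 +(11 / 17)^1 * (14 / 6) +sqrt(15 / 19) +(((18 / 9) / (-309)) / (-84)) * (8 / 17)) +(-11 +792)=sqrt(285) / 19 +86357779 / 110313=783.73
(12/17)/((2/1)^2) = 3/17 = 0.18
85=85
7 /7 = 1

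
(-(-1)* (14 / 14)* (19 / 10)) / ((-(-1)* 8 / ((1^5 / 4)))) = 19 / 320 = 0.06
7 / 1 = 7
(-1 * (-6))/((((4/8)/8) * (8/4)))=48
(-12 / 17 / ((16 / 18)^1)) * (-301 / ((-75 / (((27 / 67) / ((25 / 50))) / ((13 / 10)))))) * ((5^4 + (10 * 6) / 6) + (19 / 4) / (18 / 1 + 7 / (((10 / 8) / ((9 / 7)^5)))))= -1867640733189 / 1488221956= -1254.95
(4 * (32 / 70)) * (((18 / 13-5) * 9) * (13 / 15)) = -9024 / 175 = -51.57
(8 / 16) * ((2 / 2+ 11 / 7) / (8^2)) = 9 / 448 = 0.02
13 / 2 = 6.50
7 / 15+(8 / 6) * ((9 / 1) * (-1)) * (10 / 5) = -353 / 15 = -23.53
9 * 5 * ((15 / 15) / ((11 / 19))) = 855 / 11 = 77.73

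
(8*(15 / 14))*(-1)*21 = -180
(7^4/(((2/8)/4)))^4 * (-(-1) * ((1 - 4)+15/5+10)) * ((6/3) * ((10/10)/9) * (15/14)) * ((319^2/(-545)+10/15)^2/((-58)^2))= 14395241896431901843744587776/269781867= 53358819317652293672.30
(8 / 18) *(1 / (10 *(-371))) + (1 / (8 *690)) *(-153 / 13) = -0.00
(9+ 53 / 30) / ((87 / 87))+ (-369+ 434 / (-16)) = -46243 / 120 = -385.36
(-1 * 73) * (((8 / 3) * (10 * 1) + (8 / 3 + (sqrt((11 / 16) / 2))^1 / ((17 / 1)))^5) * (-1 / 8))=127906824805073 * sqrt(22) / 7537191616512 + 30672711118357 / 20782697472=1555.47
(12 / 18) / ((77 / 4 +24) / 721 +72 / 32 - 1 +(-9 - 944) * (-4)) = 2884 / 16496379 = 0.00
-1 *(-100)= 100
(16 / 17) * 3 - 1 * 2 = 14 / 17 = 0.82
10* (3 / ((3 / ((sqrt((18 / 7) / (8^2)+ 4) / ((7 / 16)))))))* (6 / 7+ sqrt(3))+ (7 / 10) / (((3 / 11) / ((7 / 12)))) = 120.45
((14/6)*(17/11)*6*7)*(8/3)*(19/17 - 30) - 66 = -387122/33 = -11730.97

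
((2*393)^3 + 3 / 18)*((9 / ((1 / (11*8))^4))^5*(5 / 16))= 6949981525516214952400913900409433391315964018032640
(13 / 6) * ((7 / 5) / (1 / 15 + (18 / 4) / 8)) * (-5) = -24.11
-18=-18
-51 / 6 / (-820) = 17 / 1640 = 0.01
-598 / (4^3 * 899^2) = -299 / 25862432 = -0.00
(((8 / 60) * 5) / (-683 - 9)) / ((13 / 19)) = -19 / 13494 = -0.00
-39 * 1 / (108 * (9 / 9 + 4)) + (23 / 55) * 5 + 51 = 104977 / 1980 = 53.02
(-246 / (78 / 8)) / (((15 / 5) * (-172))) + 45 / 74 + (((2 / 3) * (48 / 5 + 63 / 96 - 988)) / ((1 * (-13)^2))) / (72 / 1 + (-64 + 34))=1531786271 / 2710300320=0.57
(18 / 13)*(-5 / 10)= -9 / 13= -0.69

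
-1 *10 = -10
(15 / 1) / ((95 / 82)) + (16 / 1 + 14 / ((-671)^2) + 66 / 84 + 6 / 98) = 24978046025 / 838348742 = 29.79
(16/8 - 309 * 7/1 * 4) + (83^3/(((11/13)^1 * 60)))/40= -220926769/26400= -8368.44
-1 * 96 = -96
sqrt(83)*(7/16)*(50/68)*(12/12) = 175*sqrt(83)/544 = 2.93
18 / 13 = 1.38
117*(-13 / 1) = -1521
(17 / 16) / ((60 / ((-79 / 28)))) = -1343 / 26880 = -0.05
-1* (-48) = 48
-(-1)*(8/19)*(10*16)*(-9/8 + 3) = 2400/19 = 126.32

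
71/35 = 2.03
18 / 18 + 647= 648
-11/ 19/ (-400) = 11/ 7600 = 0.00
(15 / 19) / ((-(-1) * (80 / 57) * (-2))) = -9 / 32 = -0.28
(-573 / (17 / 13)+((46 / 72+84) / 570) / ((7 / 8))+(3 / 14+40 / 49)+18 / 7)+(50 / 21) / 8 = -3710131133 / 8546580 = -434.11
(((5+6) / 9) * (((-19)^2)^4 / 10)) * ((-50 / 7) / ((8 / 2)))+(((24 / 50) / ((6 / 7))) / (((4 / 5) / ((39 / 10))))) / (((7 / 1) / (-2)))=-23352399186289 / 6300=-3706730029.57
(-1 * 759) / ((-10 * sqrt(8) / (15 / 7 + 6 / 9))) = 14927 * sqrt(2) / 280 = 75.39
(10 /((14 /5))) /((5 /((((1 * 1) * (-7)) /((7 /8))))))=-40 /7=-5.71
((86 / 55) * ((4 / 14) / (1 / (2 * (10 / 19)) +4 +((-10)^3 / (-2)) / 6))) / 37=2064 / 15091153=0.00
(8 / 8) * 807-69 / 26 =804.35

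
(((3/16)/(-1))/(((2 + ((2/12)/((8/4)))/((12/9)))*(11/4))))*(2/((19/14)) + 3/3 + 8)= -796/2299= -0.35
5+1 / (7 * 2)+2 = 99 / 14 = 7.07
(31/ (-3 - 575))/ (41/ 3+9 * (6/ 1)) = -93/ 117334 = -0.00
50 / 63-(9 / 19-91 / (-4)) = -107395 / 4788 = -22.43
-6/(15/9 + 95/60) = -24/13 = -1.85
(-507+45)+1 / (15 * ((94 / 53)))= -651367 / 1410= -461.96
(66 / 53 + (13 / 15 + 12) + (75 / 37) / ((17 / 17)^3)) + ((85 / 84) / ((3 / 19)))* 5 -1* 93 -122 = -412182373 / 2470860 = -166.82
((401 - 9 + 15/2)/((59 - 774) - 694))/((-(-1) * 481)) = -799/1355458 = -0.00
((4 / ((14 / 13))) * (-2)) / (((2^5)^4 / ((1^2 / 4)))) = -13 / 7340032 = -0.00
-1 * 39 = -39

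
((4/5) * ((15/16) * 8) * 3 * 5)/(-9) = -10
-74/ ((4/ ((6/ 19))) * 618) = -37/ 3914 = -0.01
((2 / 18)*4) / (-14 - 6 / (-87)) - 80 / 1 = -72749 / 909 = -80.03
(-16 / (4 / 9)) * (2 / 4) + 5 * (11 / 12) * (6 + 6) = 37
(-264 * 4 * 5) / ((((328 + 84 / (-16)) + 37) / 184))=-3886080 / 1439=-2700.54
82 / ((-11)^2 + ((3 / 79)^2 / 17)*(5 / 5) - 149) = -2.93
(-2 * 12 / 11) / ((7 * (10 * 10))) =-6 / 1925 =-0.00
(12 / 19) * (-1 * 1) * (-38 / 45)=8 / 15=0.53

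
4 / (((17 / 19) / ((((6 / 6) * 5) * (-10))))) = -3800 / 17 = -223.53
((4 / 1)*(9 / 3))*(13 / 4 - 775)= -9261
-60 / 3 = -20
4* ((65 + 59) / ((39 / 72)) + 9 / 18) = 917.69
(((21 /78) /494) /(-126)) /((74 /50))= -25 /8554104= -0.00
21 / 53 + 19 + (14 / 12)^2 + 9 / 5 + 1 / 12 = 53998 / 2385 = 22.64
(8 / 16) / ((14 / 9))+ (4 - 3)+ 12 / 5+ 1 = 661 / 140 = 4.72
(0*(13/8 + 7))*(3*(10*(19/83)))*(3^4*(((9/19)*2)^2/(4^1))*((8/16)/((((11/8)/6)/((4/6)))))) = 0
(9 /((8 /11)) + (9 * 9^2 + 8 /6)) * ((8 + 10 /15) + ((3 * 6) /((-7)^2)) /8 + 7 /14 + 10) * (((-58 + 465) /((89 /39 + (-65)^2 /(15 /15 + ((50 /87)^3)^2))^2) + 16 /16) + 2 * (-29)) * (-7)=115706823198414329259927505199951857166875 /20322735319627565515913898862706688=5693467.02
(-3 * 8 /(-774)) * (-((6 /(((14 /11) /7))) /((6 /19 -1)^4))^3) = -106053197661974170476 /1001817660266683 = -105860.78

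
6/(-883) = -6/883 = -0.01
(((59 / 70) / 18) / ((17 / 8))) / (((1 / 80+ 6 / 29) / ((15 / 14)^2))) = 0.12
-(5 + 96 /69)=-147 /23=-6.39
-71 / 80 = -0.89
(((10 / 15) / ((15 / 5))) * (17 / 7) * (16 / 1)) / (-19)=-544 / 1197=-0.45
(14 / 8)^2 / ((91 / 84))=147 / 52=2.83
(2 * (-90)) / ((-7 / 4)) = 720 / 7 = 102.86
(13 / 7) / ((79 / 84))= 156 / 79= 1.97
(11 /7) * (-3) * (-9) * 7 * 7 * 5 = 10395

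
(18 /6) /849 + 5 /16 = 1431 /4528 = 0.32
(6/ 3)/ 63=2/ 63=0.03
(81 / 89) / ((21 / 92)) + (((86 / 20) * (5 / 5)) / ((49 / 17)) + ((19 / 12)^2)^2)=5318968957 / 452148480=11.76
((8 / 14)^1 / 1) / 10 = 0.06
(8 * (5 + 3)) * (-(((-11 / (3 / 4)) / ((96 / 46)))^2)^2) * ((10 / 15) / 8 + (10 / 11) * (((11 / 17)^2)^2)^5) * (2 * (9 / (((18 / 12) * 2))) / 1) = -16681843536775993659534559632670201 / 213323378072117786555815233288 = -78199.79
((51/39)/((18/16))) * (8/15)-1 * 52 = -90172/1755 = -51.38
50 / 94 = 25 / 47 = 0.53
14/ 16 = 7/ 8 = 0.88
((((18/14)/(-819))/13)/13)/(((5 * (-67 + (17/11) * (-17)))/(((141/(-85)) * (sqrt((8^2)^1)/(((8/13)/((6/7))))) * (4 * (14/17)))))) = -4136/3410322825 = -0.00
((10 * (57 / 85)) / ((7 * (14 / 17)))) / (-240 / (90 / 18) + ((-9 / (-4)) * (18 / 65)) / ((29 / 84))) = -35815 / 1422274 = -0.03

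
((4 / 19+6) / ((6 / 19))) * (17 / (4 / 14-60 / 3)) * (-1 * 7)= 49147 / 414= 118.71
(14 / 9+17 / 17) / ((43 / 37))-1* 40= -14629 / 387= -37.80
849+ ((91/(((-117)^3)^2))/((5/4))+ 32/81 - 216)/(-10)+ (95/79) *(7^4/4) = 2482250774427435631/1558830553382700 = 1592.38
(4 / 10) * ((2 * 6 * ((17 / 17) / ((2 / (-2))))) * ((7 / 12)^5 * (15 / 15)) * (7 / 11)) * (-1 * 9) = 117649 / 63360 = 1.86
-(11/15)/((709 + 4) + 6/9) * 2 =-22/10705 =-0.00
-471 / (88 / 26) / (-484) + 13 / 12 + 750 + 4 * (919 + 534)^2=539571685949 / 63888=8445587.37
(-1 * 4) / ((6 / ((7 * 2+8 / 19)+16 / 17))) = -3308 / 323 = -10.24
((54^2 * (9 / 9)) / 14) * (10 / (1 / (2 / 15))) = 1944 / 7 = 277.71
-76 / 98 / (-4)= 19 / 98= 0.19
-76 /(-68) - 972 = -970.88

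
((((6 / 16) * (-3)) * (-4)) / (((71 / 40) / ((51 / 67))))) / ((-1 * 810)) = -34 / 14271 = -0.00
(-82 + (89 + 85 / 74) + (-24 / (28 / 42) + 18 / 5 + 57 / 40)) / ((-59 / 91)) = 3074253 / 87320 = 35.21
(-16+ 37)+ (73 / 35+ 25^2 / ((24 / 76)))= 420473 / 210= 2002.25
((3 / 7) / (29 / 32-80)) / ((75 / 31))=-992 / 442925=-0.00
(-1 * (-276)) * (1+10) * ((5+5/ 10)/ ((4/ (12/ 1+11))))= 192027/ 2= 96013.50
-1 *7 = -7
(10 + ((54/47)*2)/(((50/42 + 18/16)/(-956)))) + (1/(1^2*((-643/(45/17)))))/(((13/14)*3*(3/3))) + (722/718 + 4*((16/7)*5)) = -5823909216264673/6528947771437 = -892.01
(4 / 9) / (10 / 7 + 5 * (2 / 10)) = 28 / 153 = 0.18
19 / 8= 2.38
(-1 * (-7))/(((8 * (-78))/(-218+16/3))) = 2233/936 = 2.39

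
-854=-854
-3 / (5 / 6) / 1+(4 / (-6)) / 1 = -64 / 15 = -4.27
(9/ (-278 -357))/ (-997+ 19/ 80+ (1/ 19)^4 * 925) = 18766224/ 1319765313347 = 0.00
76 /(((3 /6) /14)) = 2128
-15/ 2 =-7.50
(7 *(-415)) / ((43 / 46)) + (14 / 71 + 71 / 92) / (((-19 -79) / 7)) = -12220468387 / 3932264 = -3107.74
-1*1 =-1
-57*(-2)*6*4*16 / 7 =43776 / 7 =6253.71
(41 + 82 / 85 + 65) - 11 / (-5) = 9279 / 85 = 109.16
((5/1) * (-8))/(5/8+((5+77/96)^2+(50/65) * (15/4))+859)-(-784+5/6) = 504497185591/644212734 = 783.12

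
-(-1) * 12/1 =12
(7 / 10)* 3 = 21 / 10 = 2.10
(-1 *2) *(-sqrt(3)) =2 *sqrt(3) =3.46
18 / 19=0.95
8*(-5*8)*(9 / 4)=-720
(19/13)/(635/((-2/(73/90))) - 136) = -684/184171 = -0.00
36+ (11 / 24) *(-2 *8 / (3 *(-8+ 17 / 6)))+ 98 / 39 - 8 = 37462 / 1209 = 30.99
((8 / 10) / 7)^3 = 64 / 42875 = 0.00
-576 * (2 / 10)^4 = -576 / 625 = -0.92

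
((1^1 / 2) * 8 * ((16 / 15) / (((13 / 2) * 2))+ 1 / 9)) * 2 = 904 / 585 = 1.55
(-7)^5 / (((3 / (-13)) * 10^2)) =218491 / 300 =728.30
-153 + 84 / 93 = -4715 / 31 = -152.10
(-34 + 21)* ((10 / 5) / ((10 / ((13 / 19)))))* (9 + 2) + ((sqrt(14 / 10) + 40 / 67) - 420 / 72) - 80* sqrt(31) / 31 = -947293 / 38190 - 80* sqrt(31) / 31 + sqrt(35) / 5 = -37.99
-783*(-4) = 3132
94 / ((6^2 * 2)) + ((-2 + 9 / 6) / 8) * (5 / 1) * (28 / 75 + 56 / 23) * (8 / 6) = 187 / 1380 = 0.14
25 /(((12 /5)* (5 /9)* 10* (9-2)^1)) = 15 /56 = 0.27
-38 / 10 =-19 / 5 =-3.80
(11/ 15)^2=121/ 225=0.54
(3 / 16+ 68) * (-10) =-5455 / 8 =-681.88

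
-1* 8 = -8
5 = 5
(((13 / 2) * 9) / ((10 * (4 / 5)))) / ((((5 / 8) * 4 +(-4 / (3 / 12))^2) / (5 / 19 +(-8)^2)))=12987 / 7144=1.82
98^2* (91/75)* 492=143330096/25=5733203.84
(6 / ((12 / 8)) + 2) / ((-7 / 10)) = -60 / 7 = -8.57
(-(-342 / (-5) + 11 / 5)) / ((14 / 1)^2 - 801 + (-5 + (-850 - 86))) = 353 / 7730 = 0.05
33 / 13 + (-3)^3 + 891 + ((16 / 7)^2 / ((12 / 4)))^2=244277353 / 280917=869.57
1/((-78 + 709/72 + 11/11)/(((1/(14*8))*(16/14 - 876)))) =27558/236915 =0.12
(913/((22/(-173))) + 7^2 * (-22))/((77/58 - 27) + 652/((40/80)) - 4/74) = -3544119/548635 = -6.46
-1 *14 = -14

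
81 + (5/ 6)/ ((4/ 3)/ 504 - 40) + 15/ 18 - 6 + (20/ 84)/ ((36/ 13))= 867516865/ 11429964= 75.90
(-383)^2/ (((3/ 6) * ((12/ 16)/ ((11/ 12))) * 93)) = 3855.62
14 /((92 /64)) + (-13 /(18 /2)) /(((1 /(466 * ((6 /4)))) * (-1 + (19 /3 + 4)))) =-63395 /644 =-98.44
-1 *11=-11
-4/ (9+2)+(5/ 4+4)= 215/ 44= 4.89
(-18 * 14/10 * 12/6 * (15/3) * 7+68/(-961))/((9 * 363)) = -1695272/3139587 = -0.54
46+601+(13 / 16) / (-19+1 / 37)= 558971 / 864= 646.96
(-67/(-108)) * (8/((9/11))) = 1474/243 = 6.07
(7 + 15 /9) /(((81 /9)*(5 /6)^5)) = 2.40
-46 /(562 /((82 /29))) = -0.23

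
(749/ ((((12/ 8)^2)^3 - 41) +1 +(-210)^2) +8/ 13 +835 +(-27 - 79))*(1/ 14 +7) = 378374041881/ 73334794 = 5159.54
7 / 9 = 0.78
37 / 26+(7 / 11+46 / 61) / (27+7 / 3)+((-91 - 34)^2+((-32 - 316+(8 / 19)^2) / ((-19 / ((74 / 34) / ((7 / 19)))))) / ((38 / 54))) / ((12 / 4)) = 9888910245198889 / 1879652486712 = 5261.03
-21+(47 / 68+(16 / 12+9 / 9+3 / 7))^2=-18508103 / 2039184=-9.08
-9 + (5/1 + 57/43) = -115/43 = -2.67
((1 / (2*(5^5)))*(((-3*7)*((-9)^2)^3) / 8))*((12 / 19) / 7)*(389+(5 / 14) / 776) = -20213310073869 / 2580200000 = -7834.01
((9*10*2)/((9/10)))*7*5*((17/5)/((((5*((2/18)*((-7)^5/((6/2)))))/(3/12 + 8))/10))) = -1514700/2401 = -630.86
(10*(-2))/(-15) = 4/3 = 1.33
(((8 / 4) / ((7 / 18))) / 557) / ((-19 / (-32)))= 1152 / 74081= 0.02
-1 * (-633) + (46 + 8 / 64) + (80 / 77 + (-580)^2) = 207641381 / 616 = 337080.16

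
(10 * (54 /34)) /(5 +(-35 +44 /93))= -12555 /23341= -0.54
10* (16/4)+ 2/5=202/5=40.40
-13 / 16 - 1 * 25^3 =-250013 / 16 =-15625.81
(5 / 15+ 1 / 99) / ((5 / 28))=952 / 495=1.92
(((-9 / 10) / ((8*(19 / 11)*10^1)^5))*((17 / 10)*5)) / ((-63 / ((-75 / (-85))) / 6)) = 1449459 / 113591536844800000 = 0.00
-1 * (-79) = 79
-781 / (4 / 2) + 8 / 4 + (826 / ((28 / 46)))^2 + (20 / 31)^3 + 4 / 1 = 109694321039 / 59582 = 1841064.77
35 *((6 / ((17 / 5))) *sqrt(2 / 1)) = 1050 *sqrt(2) / 17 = 87.35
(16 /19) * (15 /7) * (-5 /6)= -200 /133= -1.50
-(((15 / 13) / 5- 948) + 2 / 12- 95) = 81323 / 78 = 1042.60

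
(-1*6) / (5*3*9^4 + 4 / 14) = -42 / 688907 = -0.00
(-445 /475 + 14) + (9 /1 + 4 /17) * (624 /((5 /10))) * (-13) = -241959863 /1615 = -149820.35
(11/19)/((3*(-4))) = -11/228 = -0.05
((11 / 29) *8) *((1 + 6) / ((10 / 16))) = 4928 / 145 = 33.99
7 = 7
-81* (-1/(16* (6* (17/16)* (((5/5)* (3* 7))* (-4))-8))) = -81/8696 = -0.01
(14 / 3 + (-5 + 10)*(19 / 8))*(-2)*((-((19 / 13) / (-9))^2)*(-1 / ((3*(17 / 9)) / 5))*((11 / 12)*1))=-7882435 / 11170224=-0.71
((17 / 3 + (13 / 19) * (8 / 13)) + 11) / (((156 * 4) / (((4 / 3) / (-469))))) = -487 / 6255522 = -0.00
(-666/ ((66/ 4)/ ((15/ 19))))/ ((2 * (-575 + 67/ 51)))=84915/ 3057461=0.03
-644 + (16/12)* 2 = -1924/3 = -641.33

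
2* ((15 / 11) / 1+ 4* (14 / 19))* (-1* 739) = -1331678 / 209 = -6371.67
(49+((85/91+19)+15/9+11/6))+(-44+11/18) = 23788/819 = 29.05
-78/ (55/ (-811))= 63258/ 55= 1150.15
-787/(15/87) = -22823/5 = -4564.60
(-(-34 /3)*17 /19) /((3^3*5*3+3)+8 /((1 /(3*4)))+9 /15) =2890 /143811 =0.02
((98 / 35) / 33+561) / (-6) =-92579 / 990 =-93.51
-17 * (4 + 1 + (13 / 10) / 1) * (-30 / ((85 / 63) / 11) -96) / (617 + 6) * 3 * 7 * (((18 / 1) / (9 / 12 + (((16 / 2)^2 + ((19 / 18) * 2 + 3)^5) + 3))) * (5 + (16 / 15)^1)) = 2016078829128 / 53390730205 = 37.76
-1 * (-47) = 47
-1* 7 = -7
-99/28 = -3.54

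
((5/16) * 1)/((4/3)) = 15/64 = 0.23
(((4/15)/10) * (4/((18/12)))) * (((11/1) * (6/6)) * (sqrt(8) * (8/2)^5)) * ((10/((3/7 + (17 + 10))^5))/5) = 184877 * sqrt(2)/895795200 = 0.00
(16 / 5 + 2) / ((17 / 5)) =26 / 17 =1.53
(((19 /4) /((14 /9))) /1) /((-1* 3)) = -57 /56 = -1.02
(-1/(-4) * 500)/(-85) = -25/17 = -1.47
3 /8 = 0.38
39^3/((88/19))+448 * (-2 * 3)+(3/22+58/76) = 16921327/1672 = 10120.41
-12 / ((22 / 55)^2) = -75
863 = 863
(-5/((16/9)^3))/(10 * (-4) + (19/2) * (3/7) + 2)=5103/194560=0.03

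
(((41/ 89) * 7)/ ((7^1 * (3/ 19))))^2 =606841/ 71289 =8.51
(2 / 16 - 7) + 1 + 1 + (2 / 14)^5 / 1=-655465 / 134456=-4.87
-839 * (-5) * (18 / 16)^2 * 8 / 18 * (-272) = -641835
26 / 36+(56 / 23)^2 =63325 / 9522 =6.65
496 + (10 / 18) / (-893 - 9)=4026523 / 8118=496.00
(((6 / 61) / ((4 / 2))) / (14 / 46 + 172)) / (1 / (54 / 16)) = 621 / 644648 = 0.00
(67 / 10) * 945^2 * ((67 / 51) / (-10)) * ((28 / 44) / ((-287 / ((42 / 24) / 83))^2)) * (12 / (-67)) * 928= 971682642 / 2165536483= 0.45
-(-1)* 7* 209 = 1463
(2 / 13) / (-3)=-0.05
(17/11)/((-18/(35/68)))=-0.04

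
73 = 73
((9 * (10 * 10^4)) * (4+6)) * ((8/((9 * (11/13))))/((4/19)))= 494000000/11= 44909090.91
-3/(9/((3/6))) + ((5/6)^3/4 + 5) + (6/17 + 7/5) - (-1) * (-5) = 127121/73440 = 1.73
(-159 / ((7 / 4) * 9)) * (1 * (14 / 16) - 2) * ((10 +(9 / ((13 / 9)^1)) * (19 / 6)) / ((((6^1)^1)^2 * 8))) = 40969 / 34944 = 1.17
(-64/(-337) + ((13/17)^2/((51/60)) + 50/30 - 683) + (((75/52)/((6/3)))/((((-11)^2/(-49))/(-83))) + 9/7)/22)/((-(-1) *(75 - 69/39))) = -6538767819789235/704905576459392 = -9.28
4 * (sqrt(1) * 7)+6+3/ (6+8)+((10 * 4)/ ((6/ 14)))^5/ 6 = 12047257949191/ 10206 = 1180409362.06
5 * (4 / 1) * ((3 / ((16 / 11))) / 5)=33 / 4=8.25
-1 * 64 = -64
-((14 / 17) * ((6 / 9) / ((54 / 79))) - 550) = 756244 / 1377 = 549.20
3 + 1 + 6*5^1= 34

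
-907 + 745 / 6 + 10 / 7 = -32819 / 42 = -781.40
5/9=0.56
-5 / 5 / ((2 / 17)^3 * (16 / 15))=-73695 / 128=-575.74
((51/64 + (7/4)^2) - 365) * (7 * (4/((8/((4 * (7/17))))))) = -1132537/544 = -2081.87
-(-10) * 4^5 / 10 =1024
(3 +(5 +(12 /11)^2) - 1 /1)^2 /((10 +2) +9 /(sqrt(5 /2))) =9820810 /1361613 - 982081 * sqrt(10) /907742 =3.79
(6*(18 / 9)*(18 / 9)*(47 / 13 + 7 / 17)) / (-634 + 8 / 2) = -712 / 4641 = -0.15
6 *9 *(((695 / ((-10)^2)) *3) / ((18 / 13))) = 16263 / 20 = 813.15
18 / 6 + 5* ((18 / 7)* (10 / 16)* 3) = 759 / 28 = 27.11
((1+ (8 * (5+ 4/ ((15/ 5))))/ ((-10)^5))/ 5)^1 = 37481/ 187500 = 0.20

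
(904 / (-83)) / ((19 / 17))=-15368 / 1577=-9.75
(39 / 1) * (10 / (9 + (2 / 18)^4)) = 255879 / 5905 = 43.33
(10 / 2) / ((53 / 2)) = 10 / 53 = 0.19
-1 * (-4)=4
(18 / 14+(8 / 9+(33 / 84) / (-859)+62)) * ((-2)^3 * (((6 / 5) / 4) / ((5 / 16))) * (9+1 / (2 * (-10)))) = -9946420684 / 2254875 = -4411.07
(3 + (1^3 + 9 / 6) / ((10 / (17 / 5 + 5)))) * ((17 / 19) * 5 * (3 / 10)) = 2601 / 380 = 6.84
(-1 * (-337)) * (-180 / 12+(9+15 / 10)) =-3033 / 2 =-1516.50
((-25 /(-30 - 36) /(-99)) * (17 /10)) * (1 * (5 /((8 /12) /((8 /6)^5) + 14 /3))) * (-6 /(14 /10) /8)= 68000 /18831351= 0.00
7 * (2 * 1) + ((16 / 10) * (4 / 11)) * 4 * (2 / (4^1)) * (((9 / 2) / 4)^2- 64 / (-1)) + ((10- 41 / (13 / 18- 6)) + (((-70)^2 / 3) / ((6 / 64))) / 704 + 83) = 2026414 / 9405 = 215.46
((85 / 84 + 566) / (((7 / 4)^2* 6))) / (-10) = -47629 / 15435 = -3.09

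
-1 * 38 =-38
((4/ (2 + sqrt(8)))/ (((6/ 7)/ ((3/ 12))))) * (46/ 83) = -161/ 498 + 161 * sqrt(2)/ 498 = 0.13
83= 83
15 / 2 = 7.50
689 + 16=705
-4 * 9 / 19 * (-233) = 441.47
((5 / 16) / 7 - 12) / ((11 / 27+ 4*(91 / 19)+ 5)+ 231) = -52839 / 1129520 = -0.05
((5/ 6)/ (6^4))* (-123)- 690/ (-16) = 111575/ 2592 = 43.05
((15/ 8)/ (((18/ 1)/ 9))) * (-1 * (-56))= 105/ 2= 52.50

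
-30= -30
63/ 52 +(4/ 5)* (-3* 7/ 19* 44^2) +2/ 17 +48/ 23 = -3299872753/ 1931540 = -1708.42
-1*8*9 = -72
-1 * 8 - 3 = -11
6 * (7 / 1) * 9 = 378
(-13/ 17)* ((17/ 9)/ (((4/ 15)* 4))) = -65/ 48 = -1.35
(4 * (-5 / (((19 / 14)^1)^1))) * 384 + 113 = -105373 / 19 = -5545.95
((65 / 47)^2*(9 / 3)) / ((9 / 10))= 6.38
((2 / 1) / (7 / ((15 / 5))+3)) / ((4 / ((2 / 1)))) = 3 / 16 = 0.19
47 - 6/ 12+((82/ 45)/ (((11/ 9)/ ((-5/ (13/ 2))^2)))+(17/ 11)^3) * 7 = 35321645/ 449878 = 78.51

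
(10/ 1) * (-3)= -30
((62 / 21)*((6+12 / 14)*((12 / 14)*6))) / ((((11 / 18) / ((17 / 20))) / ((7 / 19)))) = 2731968 / 51205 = 53.35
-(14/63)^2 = -4/81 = -0.05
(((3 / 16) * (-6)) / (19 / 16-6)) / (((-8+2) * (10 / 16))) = -24 / 385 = -0.06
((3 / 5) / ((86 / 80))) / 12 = 2 / 43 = 0.05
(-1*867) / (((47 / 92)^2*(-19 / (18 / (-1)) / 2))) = -264178368 / 41971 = -6294.31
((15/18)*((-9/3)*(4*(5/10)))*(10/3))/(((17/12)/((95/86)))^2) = -5415000/534361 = -10.13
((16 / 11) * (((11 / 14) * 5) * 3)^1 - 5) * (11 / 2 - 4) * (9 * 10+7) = 24735 / 14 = 1766.79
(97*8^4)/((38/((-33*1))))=-6555648/19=-345034.11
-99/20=-4.95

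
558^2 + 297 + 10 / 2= 311666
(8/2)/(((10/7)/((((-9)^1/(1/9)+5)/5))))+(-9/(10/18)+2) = -1419/25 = -56.76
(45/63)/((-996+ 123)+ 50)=-5/5761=-0.00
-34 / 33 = -1.03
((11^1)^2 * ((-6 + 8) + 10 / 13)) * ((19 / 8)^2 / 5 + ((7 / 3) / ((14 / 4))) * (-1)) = 160809 / 1040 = 154.62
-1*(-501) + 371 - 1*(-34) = 906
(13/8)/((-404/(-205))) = 2665/3232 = 0.82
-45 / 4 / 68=-45 / 272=-0.17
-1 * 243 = -243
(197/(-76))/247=-197/18772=-0.01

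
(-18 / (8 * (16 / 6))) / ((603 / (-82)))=123 / 1072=0.11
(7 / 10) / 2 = 7 / 20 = 0.35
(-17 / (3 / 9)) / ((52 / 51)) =-2601 / 52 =-50.02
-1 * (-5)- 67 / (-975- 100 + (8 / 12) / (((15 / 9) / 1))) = 5.06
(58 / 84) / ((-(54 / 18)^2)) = -29 / 378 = -0.08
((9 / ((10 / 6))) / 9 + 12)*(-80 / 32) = -63 / 2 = -31.50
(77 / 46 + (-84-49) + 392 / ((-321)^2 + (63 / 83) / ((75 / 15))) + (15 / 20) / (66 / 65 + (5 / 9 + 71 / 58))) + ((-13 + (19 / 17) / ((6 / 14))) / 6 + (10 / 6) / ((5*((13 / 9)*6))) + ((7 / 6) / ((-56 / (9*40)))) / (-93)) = -132.67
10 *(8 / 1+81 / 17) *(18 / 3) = 765.88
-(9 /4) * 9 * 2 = -81 /2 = -40.50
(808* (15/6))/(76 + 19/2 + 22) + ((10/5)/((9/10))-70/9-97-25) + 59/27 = -123739/1161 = -106.58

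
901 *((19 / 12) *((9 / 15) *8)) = 34238 / 5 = 6847.60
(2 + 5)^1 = 7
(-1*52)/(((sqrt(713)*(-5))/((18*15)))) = 2808*sqrt(713)/713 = 105.16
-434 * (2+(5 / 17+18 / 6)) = -39060 / 17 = -2297.65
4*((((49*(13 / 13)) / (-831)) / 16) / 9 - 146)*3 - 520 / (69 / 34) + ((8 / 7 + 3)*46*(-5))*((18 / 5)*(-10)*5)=272140605487 / 1605492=169506.05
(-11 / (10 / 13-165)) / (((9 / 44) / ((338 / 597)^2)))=718823248 / 6848398935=0.10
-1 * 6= -6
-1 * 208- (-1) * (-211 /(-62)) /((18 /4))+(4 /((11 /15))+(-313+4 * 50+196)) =-364564 /3069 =-118.79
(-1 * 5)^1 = -5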